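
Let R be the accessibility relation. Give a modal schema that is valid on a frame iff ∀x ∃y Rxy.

□ψ → ◇ψ

This is seriality; the standard corresponding axiom is D: □ψ → ◇ψ.
Suppose □ψ→◇ψ is valid. At any x set V(ψ)=W. Then □ψ at x, so ◇ψ at x, so x has a successor.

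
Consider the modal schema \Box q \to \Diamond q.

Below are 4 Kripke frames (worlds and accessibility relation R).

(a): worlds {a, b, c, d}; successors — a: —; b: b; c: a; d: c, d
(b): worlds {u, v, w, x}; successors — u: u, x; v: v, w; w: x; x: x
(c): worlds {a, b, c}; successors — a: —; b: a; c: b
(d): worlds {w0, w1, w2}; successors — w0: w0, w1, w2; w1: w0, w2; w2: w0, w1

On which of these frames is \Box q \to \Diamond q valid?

Frame correspondent (Sahlqvist): \forall x \exists y Rxy — i.e. seriality.
(a): fails — world a has no successor.
(b): condition met.
(c): fails — world a has no successor.
(d): condition met.
Valid on: (b), (d).

(b), (d)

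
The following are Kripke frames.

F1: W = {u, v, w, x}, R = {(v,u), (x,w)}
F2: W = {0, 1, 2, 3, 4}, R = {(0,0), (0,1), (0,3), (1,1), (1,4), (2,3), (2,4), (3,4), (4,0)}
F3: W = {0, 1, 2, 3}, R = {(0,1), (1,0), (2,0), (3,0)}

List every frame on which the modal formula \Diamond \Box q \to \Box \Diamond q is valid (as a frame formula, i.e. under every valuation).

This is the axiom for convergence; its first-order frame correspondent is \forall x \forall y \forall z (Rxy \wedge Rxz \to \exists w (Ryw \wedge Rzw)).
F1: fails — Rvu and Rvu but u and u have no common successor.
F2: fails — R00 and R03 but 0 and 3 have no common successor.
F3: satisfies the condition.

F3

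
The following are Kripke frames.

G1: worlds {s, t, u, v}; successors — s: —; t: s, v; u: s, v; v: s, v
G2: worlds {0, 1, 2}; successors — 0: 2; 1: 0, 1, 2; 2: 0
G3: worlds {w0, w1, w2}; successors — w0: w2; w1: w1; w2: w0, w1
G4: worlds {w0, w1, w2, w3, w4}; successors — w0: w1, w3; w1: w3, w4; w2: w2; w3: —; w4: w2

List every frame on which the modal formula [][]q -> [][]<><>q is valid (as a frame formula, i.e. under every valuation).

Frame correspondent (Sahlqvist): forall x forall z (x R^2 z -> exists w (x R^2 w & z R^2 w)) — i.e. a generalized confluence (Geach) condition.
G1: fails — tR²s but no w with tR²w and sR²w.
G2: ✓.
G3: ✓.
G4: fails — w0R²w3 but no w with w0R²w and w3R²w.
Valid on: G2, G3.

G2, G3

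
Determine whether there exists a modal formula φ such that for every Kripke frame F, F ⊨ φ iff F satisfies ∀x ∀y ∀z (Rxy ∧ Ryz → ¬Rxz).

Not modally definable

Any modally definable frame class is closed under surjective bounded morphisms.
The 5-cycle (worlds s,t,u,v,w with s→t→u→v→w→s) is intransitive. Mapping every world to a single reflexive point • is a surjective bounded morphism; the reflexive point is not intransitive (R••∧R•• but R••).
So no modal formula (or set of formulas) defines exactly the intransitive frames.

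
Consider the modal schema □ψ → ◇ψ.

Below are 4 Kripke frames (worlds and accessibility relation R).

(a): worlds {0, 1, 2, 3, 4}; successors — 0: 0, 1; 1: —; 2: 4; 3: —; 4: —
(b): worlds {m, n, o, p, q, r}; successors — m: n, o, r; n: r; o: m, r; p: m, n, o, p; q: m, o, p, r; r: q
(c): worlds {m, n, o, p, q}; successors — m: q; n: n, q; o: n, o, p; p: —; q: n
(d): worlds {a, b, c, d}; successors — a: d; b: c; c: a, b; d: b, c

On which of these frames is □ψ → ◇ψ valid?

(b), (d)

The schema corresponds to seriality: ∀x ∃y Rxy.
(a): fails — world 1 has no successor.
(b): ✓.
(c): fails — world p has no successor.
(d): ✓.
Valid on: (b), (d).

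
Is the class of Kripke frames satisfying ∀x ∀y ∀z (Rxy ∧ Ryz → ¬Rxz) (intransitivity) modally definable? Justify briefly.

Not definable by any modal formula

Any modally definable frame class is closed under surjective bounded morphisms.
The 5-cycle (worlds w0,w1,w2,w3,w4 with w0→w1→w2→w3→w4→w0) is intransitive. Mapping every world to a single reflexive point • is a surjective bounded morphism; the reflexive point is not intransitive (R••∧R•• but R••).
So no modal formula (or set of formulas) defines exactly the intransitive frames.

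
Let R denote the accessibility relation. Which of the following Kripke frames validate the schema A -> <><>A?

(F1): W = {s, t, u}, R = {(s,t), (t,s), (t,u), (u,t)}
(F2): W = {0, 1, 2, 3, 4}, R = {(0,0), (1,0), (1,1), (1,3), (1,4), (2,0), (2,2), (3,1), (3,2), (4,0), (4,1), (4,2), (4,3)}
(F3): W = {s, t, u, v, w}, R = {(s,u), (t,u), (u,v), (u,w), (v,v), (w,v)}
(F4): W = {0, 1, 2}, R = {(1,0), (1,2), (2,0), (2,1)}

The schema corresponds to a generalized confluence (Geach) condition: forall x exists w (x = w & x R^2 w).
(F1): ✓.
(F2): ✓.
(F3): fails — at s but no w* with s=w* and sR²w*.
(F4): fails — at 0 but no w with 0=w and 0R²w.
Valid on: (F1), (F2).

(F1), (F2)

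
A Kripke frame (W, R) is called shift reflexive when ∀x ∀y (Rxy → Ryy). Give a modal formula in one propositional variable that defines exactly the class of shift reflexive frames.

This is shift-reflexivity; the standard corresponding axiom is T□: □(□p → p).
Suppose □(□p→p) is valid. Take Rxy and set V(p)={w : Ryw}. Then at y, □p holds; since □(□p→p) at x, □p→p at y, so p at y, i.e. Ryy.

□(□p → p)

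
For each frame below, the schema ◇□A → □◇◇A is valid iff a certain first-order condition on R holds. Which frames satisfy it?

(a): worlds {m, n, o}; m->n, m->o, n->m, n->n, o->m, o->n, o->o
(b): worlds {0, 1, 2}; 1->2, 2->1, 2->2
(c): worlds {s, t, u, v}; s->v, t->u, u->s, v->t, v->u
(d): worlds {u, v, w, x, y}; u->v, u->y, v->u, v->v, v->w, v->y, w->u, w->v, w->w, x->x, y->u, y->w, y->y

The schema corresponds to a generalized confluence (Geach) condition: ∀x ∀y ∀z ((xRy ∧ xRz) → ∃w (yRw ∧ zR²w)).
(a): holds.
(b): holds.
(c): fails — tRu, tRu but no w with uRw and uR²w.
(d): holds.

(a), (b), (d)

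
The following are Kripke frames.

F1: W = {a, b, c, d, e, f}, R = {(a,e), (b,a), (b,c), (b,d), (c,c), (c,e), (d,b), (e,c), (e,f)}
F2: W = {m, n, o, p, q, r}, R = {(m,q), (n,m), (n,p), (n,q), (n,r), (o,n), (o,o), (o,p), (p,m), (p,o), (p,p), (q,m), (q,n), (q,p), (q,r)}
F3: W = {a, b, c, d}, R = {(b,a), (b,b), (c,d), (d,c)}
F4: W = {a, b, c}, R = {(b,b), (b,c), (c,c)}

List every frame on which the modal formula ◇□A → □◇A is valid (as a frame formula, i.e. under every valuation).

This is the axiom for convergence; its first-order frame correspondent is ∀x ∀y ∀z (Rxy ∧ Rxz → ∃w (Ryw ∧ Rzw)).
F1: fails — Rbc and Rbd but c and d have no common successor.
F2: fails — Rnr and Rnr but r and r have no common successor.
F3: fails — Rba and Rba but a and a have no common successor.
F4: holds.
Valid on: F4.

F4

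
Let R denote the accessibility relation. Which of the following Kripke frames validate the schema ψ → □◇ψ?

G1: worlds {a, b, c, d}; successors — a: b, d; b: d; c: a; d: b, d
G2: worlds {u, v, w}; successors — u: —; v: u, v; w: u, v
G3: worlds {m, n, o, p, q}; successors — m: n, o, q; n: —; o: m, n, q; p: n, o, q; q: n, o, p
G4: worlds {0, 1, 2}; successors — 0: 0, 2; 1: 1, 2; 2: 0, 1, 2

Frame correspondent (Sahlqvist): ∀x ∀y (Rxy → Ryx) — i.e. symmetry.
G1: fails — Rab but not Rba.
G2: fails — Rvu but not Ruv.
G3: fails — Ron but not Rno.
G4: holds.
Valid on: G4.

G4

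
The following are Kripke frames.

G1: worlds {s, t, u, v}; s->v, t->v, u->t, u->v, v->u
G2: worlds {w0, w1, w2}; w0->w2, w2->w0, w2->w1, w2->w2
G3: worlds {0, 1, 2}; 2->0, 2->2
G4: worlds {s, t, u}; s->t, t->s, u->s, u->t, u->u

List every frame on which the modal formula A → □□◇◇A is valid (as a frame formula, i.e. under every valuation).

The schema corresponds to a generalized confluence (Geach) condition: ∀x ∀z (xR²z → ∃w (x = w ∧ zR²w)).
G1: fails — sR²u but no w with s=w and uR²w.
G2: fails — w0R²w1 but no w with w0=w and w1R²w.
G3: fails — 2R²0 but no w with 2=w and 0R²w.
G4: fails — uR²s but no w with u=w and sR²w.

none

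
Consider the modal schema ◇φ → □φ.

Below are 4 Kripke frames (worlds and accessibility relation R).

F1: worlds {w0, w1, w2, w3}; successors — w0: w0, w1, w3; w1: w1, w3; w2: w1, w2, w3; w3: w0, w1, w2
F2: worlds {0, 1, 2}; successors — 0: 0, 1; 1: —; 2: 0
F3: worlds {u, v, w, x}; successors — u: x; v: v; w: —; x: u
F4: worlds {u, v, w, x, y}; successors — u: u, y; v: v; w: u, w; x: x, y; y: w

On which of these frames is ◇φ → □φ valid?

F3

This is the axiom for partial functionality; its first-order frame correspondent is ∀x ∀y ∀z (Rxy ∧ Rxz → y = z).
F1: fails — w0 sees both w0 and w1.
F2: fails — 0 sees both 0 and 1.
F3: satisfies the condition.
F4: fails — u sees both u and y.
Valid on: F3.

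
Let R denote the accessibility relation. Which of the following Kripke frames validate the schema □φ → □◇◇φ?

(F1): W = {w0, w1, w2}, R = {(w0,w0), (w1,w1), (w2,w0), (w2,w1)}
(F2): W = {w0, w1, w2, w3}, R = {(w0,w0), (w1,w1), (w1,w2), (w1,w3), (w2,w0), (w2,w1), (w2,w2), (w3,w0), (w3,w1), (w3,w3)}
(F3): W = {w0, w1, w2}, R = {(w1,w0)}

(F1), (F2)

This is the axiom for a generalized confluence (Geach) condition; its first-order frame correspondent is ∀x ∀z (xRz → ∃w (xRw ∧ zR²w)).
(F1): ✓.
(F2): ✓.
(F3): fails — w1Rw0 but no w with w1Rw and w0R²w.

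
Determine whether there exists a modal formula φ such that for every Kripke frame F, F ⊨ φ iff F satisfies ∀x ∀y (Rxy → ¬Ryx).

If a class were modally definable it would be closed under surjective bounded morphisms (Goldblatt–Thomason).
The 3-cycle (worlds a,b,c with a→b→c→a) is asymmetric. Mapping every world to a single reflexive point • is a surjective bounded morphism, and the reflexive point is not asymmetric (R•• but asymmetry requires ¬R••).
So no modal formula (or set of formulas) defines exactly the asymmetric frames.

No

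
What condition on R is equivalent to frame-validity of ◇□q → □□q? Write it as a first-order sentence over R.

∀x ∀y ∀z ((xRy ∧ xR²z) → ∃w (yRw ∧ z = w))

This is a Sahlqvist (Geach-type) schema ◇^1□^1q → □^2◇^0q.
Minimal-valuation argument: fix x; take any y with xR^1y and any z with xR^2z. Set V(q) to the set of worlds R-reachable from y in exactly 1 step. Then □^1q holds at y, so the antecedent holds at x; validity forces ◇^0q at z, giving a w with zR^0w and yR^1w.
First-order correspondent: ∀x ∀y ∀z ((xRy ∧ xR²z) → ∃w (yRw ∧ z = w)).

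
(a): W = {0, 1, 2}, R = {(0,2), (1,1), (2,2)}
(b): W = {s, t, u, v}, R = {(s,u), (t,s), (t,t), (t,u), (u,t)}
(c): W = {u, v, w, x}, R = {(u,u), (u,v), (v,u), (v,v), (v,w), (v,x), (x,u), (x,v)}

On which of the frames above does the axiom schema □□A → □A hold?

(a), (c)

The schema corresponds to density: ∀x ∀y (Rxy → ∃z (Rxz ∧ Rzy)).
(a): ✓.
(b): fails — Rsu but no z with Rsz and Rzu.
(c): ✓.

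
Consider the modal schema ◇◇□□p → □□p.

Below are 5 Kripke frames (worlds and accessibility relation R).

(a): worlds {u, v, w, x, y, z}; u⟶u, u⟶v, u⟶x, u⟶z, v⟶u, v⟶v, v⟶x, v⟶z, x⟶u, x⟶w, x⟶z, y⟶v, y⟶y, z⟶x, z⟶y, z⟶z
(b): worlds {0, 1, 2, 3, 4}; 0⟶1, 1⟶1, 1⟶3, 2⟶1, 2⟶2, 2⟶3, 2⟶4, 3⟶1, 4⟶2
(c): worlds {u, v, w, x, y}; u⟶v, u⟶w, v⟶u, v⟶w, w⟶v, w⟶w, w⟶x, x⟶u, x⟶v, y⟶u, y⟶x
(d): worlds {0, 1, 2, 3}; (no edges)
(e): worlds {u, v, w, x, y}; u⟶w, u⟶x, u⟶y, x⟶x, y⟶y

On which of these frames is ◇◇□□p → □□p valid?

Frame correspondent (Sahlqvist): ∀x ∀y ∀z ((xR²y ∧ xR²z) → ∃w (yR²w ∧ z = w)) — i.e. a generalized confluence (Geach) condition.
(a): fails — uR²w, uR²u but no t with wR²t and u=t.
(b): fails — 2R²1, 2R²2 but no w with 1R²w and 2=w.
(c): fails — uR²v, uR²u but no t with vR²t and u=t.
(d): holds.
(e): fails — uR²x, uR²y but no t with xR²t and y=t.

(d)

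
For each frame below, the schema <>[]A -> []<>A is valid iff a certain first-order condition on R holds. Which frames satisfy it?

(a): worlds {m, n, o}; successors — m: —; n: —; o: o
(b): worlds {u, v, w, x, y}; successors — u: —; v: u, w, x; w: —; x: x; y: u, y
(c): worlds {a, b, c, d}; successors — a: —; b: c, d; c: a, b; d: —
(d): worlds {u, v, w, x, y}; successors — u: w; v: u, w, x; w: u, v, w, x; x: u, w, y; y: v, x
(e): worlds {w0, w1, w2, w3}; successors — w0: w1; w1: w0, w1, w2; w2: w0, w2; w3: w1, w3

Frame correspondent (Sahlqvist): forall x forall y forall z (Rxy & Rxz -> exists w (Ryw & Rzw)) — i.e. convergence.
(a): satisfies the condition.
(b): fails — Rvw and Rvw but w and w have no common successor.
(c): fails — Rbc and Rbd but c and d have no common successor.
(d): fails — Rxu and Rxy but u and y have no common successor.
(e): fails — Rw1w2 and Rw1w0 but w2 and w0 have no common successor.

(a)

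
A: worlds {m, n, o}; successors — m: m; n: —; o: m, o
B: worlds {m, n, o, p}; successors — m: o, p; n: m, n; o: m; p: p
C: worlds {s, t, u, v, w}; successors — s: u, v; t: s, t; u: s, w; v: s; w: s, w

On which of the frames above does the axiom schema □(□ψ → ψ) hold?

A

The schema corresponds to shift-reflexivity: ∀x ∀y (Rxy → Ryy).
A: holds.
B: fails — Rom but not Rmm.
C: fails — Rus but not Rss.
Valid on: A.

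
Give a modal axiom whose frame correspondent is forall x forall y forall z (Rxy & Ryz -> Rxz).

The condition is transitivity. The 4 schema □s → □□s defines it.
Suppose □s→□□s is valid. Take Rxy, Ryz and set V(s)={w : Rxw}. Then □s at x, so □□s at x, so □s at y, so s at z, i.e. Rxz.

□s → □□s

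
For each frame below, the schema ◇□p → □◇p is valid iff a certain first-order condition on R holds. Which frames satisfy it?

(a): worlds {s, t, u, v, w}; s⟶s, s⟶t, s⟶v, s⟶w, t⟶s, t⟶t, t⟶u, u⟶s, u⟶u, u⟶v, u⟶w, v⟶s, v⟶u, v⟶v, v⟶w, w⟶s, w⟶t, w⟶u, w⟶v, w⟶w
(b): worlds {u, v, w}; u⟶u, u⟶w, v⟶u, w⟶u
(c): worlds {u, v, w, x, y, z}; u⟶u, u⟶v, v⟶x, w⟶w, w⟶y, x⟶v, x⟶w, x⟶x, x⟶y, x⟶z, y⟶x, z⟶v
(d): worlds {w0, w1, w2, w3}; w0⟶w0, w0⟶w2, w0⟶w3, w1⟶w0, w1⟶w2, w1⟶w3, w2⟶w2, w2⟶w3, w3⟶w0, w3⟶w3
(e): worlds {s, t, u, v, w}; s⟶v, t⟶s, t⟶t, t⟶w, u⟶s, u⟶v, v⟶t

(a), (b), (d)

Frame correspondent (Sahlqvist): ∀x ∀y ∀z (Rxy ∧ Rxz → ∃w (Ryw ∧ Rzw)) — i.e. convergence.
(a): satisfies the condition.
(b): satisfies the condition.
(c): fails — Ruv and Ruu but v and u have no common successor.
(d): satisfies the condition.
(e): fails — Rts and Rtw but s and w have no common successor.
Valid on: (a), (b), (d).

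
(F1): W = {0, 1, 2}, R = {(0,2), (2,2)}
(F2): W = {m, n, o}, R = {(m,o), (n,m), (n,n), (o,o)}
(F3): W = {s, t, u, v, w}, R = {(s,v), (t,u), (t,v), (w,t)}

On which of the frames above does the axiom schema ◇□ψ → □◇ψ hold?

(F1)

This is the axiom for convergence; its first-order frame correspondent is ∀x ∀y ∀z (Rxy ∧ Rxz → ∃w (Ryw ∧ Rzw)).
(F1): ✓.
(F2): fails — Rnn and Rnm but n and m have no common successor.
(F3): fails — Rsv and Rsv but v and v have no common successor.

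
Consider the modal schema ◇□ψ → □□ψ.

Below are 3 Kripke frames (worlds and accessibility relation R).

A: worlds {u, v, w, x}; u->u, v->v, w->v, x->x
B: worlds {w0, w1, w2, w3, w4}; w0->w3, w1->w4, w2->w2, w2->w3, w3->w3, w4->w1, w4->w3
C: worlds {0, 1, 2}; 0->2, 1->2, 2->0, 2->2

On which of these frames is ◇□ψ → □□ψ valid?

A

Frame correspondent (Sahlqvist): ∀x ∀y ∀z ((xRy ∧ xR²z) → ∃w (yRw ∧ z = w)) — i.e. a generalized confluence (Geach) condition.
A: satisfies the condition.
B: fails — w2Rw3, w2R²w2 but no w with w3Rw and w2=w.
C: fails — 2R0, 2R²0 but no w with 0Rw and 0=w.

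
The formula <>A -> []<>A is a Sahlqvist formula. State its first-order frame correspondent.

The Euclidean property

Suppose ◇A→□◇A is valid. Take Rxy, Rxz and set V(A)={y}. Then ◇A at x, so □◇A at x, so ◇A at z, so some w with Rzw has A; w=y, i.e. Rzy. By symmetry of the argument, Ryz.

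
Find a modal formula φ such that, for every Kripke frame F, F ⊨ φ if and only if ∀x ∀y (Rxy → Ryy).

□(□s → s)

A defining formula is □(□s → s) (the T□ axiom).
Suppose □(□s→s) is valid. Take Rxy and set V(s)={w : Ryw}. Then at y, □s holds; since □(□s→s) at x, □s→s at y, so s at y, i.e. Ryy.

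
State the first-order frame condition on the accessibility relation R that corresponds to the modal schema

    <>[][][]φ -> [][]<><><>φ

forall x forall y forall z ((xRy & x R^2 z) -> exists w (y R^3 w & z R^3 w))

This is a Sahlqvist (Geach-type) schema ◇^1□^3φ → □^2◇^3φ.
Minimal-valuation argument: fix x; take any y with xR^1y and any z with xR^2z. Set V(φ) to the set of worlds R-reachable from y in exactly 3 steps. Then □^3φ holds at y, so the antecedent holds at x; validity forces ◇^3φ at z, giving a w with zR^3w and yR^3w.
First-order correspondent: forall x forall y forall z ((xRy & x R^2 z) -> exists w (y R^3 w & z R^3 w)).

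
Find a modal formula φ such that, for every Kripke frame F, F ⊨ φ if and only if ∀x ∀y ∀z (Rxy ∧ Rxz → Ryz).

◇r → □◇r

A defining formula is ◇r → □◇r (the 5 axiom).
Suppose ◇r→□◇r is valid. Take Rxy, Rxz and set V(r)={y}. Then ◇r at x, so □◇r at x, so ◇r at z, so some w with Rzw has r; w=y, i.e. Rzy. By symmetry of the argument, Ryz.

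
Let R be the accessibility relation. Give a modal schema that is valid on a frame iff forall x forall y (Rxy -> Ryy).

□(□r → r)

This is shift-reflexivity; the standard corresponding axiom is T□: □(□r → r).
Suppose □(□r→r) is valid. Take Rxy and set V(r)={w : Ryw}. Then at y, □r holds; since □(□r→r) at x, □r→r at y, so r at y, i.e. Ryy.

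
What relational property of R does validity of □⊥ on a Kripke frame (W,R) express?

□⊥ is valid iff no world has any successor (otherwise □⊥ fails at any world with one).
Conversely, any frame satisfying ∀x ∀y ¬Rxy validates the schema.
Frame condition: ∀x ∀y ¬Rxy.

Emptiness of R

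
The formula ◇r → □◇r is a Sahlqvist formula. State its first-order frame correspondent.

Suppose ◇r→□◇r is valid. Take Rxy, Rxz and set V(r)={y}. Then ◇r at x, so □◇r at x, so ◇r at z, so some w with Rzw has r; w=y, i.e. Rzy. By symmetry of the argument, Ryz.

the Euclidean property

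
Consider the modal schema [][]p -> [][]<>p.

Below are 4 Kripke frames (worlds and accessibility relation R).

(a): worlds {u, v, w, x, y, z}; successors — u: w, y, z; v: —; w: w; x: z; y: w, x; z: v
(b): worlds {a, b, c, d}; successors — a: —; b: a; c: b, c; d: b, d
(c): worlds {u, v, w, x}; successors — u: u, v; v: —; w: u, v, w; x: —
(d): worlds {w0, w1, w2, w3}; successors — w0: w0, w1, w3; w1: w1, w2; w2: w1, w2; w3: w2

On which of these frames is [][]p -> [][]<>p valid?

(d)

Frame correspondent (Sahlqvist): forall x forall z (x R^2 z -> exists w (x R^2 w & zRw)) — i.e. a generalized confluence (Geach) condition.
(a): fails — uR²v but no t with uR²t and vRt.
(b): fails — cR²a but no w with cR²w and aRw.
(c): fails — uR²v but no t with uR²t and vRt.
(d): ✓.
Valid on: (d).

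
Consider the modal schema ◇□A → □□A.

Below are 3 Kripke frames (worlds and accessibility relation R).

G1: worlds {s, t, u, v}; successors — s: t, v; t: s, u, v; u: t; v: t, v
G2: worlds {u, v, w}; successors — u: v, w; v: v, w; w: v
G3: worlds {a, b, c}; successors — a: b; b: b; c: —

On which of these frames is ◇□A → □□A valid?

G3

The schema corresponds to a generalized confluence (Geach) condition: ∀x ∀y ∀z ((xRy ∧ xR²z) → ∃w (yRw ∧ z = w)).
G1: fails — sRt, sR²t but no w with tRw and t=w.
G2: fails — uRw, uR²w but no t with wRt and w=t.
G3: satisfies the condition.
Valid on: G3.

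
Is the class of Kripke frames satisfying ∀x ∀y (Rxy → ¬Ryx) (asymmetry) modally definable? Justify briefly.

No — not modally definable

Any modally definable frame class is closed under surjective bounded morphisms.
The 5-cycle (worlds a,b,c,d,e with a→b→c→d→e→a) is asymmetric. Mapping every world to a single reflexive point • is a surjective bounded morphism, and the reflexive point is not asymmetric (R•• but asymmetry requires ¬R••).
Hence asymmetry is not modally definable.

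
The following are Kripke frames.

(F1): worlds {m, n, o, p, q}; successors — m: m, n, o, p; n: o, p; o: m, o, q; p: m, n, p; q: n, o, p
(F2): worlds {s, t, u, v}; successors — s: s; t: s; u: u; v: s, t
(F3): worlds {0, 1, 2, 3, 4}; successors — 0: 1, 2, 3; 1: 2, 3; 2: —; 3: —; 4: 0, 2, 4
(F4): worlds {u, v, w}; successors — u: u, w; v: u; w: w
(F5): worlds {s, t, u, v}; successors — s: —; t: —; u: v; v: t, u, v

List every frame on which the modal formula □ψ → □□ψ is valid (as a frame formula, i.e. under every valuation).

(F2)

This is the axiom for transitivity; its first-order frame correspondent is ∀x ∀y ∀z (Rxy ∧ Ryz → Rxz).
(F1): fails — Rom and Rmn but not Ron.
(F2): condition met.
(F3): fails — R40 and R01 but not R41.
(F4): fails — Rvu and Ruw but not Rvw.
(F5): fails — Ruv and Rvt but not Rut.
Valid on: (F2).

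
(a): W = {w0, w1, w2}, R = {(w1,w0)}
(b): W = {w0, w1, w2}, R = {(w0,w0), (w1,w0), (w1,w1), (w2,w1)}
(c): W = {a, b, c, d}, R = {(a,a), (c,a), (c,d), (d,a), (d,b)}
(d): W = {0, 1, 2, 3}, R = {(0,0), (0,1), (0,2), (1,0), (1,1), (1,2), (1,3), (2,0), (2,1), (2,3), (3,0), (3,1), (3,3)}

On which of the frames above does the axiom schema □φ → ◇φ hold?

Frame correspondent (Sahlqvist): ∀x ∃y Rxy — i.e. seriality.
(a): fails — world w0 has no successor.
(b): satisfies the condition.
(c): fails — world b has no successor.
(d): satisfies the condition.
Valid on: (b), (d).

(b), (d)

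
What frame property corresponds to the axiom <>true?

Seriality

◇⊤ holds at w iff w has a successor, so frame-validity of ◇⊤ is exactly seriality. Equivalently via □q → ◇q:
Suppose □q→◇q is valid. At any x set V(q)=W. Then □q at x, so ◇q at x, so x has a successor.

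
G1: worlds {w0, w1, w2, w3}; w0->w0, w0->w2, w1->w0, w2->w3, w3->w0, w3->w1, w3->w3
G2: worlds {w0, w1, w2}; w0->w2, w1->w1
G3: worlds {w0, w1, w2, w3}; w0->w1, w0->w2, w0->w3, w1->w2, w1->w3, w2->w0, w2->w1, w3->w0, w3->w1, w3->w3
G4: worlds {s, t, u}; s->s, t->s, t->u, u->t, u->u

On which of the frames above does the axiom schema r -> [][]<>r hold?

G2

Frame correspondent (Sahlqvist): forall x forall z (x R^2 z -> exists w (x = w & zRw)) — i.e. a generalized confluence (Geach) condition.
G1: fails — w0R²w2 but no w with w0=w and w2Rw.
G2: condition met.
G3: fails — w0R²w0 but no w with w0=w and w0Rw.
G4: fails — tR²s but no w with t=w and sRw.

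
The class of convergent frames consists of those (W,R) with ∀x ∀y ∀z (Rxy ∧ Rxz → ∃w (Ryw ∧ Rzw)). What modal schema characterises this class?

This is convergence; the standard corresponding axiom is .2: ◇□q → □◇q.
Suppose ◇□q→□◇q is valid. Take Rxy, Rxz and set V(q)={w : Ryw}. Then □q at y so ◇□q at x, so □◇q at x, so ◇q at z, giving w with Rzw and Ryw.

◇□q → □◇q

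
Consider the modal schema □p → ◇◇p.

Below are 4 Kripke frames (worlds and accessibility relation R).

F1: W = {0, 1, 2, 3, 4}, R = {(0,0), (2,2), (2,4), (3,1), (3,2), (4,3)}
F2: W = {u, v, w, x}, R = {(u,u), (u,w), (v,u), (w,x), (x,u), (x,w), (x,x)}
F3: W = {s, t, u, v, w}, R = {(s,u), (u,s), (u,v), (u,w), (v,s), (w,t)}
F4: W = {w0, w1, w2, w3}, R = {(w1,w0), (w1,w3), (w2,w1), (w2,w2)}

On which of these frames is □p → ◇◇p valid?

Frame correspondent (Sahlqvist): ∀x ∃w (xRw ∧ xR²w) — i.e. a generalized confluence (Geach) condition.
F1: fails — at 1 but no w with 1Rw and 1R²w.
F2: holds.
F3: fails — at s but no w* with sRw* and sR²w*.
F4: fails — at w0 but no w with w0Rw and w0R²w.

F2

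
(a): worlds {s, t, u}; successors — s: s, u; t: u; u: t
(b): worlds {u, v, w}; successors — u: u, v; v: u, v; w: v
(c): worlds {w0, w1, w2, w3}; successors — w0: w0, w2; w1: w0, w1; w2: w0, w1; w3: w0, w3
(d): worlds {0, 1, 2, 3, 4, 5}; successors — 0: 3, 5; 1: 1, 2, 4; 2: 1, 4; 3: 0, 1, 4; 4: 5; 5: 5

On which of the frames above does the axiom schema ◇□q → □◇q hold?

(b), (c)

The schema corresponds to convergence: ∀x ∀y ∀z (Rxy ∧ Rxz → ∃w (Ryw ∧ Rzw)).
(a): fails — Rsu and Rss but u and s have no common successor.
(b): condition met.
(c): condition met.
(d): fails — R03 and R05 but 3 and 5 have no common successor.
Valid on: (b), (c).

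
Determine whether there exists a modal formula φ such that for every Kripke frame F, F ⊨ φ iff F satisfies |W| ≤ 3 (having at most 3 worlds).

No

Any modally definable frame class is closed under disjoint unions.
Any modal formula valid on each of 4 disjoint one-world frames is valid on their disjoint union (validity is preserved under disjoint unions). Each one-world frame has |W|=1≤3, but the union has |W|=4.
So the class is not modally definable.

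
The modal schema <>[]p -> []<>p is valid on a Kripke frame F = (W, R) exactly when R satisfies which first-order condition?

Suppose ◇□p→□◇p is valid. Take Rxy, Rxz and set V(p)={w : Ryw}. Then □p at y so ◇□p at x, so □◇p at x, so ◇p at z, giving w with Rzw and Ryw.
The converse is a direct semantic check.
Frame condition: forall x forall y forall z (Rxy & Rxz -> exists w (Ryw & Rzw)).

Convergence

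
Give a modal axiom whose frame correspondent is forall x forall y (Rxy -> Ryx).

q → □◇q

A defining formula is q → □◇q (the B axiom).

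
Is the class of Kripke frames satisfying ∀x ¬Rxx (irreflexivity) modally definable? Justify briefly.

No — not modally definable

If a class were modally definable it would be closed under surjective bounded morphisms (Goldblatt–Thomason).
The 5-cycle (worlds 0,1,2,3,4 with 0→1→2→3→4→0) is irreflexive, and the map sending every world to a single reflexive point • is a surjective bounded morphism (forth: every edge maps to (•,•); back: every world has a successor). So any modal formula valid on the 5-cycle is also valid on the reflexive point, which is not irreflexive.
So no modal formula (or set of formulas) defines exactly the irreflexive frames.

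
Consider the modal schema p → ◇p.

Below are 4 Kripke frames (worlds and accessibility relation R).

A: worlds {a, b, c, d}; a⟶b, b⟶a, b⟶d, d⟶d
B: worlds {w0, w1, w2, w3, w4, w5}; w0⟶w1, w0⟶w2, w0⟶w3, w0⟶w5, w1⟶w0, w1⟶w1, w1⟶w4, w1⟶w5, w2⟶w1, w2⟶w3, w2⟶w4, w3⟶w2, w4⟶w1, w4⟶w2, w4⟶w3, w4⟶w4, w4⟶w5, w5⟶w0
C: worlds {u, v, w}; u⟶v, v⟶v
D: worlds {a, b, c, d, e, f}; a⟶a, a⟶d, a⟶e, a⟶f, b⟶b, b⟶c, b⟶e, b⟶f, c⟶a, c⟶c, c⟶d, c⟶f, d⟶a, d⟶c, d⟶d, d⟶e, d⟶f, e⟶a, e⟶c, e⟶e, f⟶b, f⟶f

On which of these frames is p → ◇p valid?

D

Frame correspondent (Sahlqvist): ∀x Rxx — i.e. reflexivity.
A: fails — world a does not see itself.
B: fails — world w0 does not see itself.
C: fails — world u does not see itself.
D: condition met.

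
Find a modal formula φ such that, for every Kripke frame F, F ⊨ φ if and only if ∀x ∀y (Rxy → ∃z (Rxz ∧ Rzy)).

□□ψ → □ψ

This is density; the standard corresponding axiom is C4: □□ψ → □ψ.
Suppose □□ψ→□ψ is valid. Take Rxy and set V(ψ)={w : xR²w}. Then □□ψ at x, so □ψ at x, so ψ at y, i.e. ∃z(Rxz∧Rzy).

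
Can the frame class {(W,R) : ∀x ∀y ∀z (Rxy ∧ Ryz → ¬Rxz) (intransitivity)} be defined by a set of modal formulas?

No

If a class were modally definable it would be closed under surjective bounded morphisms (Goldblatt–Thomason).
The 3-cycle (worlds w0,w1,w2 with w0→w1→w2→w0) is intransitive. Mapping every world to a single reflexive point • is a surjective bounded morphism; the reflexive point is not intransitive (R••∧R•• but R••).
So no modal formula (or set of formulas) defines exactly the intransitive frames.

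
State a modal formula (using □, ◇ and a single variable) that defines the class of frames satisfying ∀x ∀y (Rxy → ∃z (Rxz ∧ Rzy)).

□□q → □q

A defining formula is □□q → □q (the C4 axiom).
Suppose □□q→□q is valid. Take Rxy and set V(q)={w : xR²w}. Then □□q at x, so □q at x, so q at y, i.e. ∃z(Rxz∧Rzy).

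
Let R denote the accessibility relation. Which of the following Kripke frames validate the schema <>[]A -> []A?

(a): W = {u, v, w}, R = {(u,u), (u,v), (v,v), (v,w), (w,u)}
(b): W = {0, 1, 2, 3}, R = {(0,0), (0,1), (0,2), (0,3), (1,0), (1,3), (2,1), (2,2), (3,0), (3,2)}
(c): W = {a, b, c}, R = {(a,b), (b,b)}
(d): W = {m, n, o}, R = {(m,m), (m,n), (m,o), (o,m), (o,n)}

(c)

Frame correspondent (Sahlqvist): forall x forall y forall z (Rxy & Rxz -> Ryz) — i.e. the Euclidean property.
(a): fails — Ruv and Ruu but not Rvu.
(b): fails — R02 and R00 but not R20.
(c): ✓.
(d): fails — Rmo and Rmo but not Roo.
Valid on: (c).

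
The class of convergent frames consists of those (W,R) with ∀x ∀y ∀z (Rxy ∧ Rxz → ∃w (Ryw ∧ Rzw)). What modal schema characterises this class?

A defining formula is ◇□q → □◇q (the .2 axiom).
Suppose ◇□q→□◇q is valid. Take Rxy, Rxz and set V(q)={w : Ryw}. Then □q at y so ◇□q at x, so □◇q at x, so ◇q at z, giving w with Rzw and Ryw.

◇□q → □◇q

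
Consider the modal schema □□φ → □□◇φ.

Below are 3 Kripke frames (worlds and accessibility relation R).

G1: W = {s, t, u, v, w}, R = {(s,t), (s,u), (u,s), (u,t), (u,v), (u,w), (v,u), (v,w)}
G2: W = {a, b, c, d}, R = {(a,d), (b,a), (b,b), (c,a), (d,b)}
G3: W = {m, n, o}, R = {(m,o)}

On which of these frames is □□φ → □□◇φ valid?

G3

The schema corresponds to a generalized confluence (Geach) condition: ∀x ∀z (xR²z → ∃w (xR²w ∧ zRw)).
G1: fails — sR²t but no w* with sR²w* and tRw*.
G2: fails — cR²d but no w with cR²w and dRw.
G3: condition met.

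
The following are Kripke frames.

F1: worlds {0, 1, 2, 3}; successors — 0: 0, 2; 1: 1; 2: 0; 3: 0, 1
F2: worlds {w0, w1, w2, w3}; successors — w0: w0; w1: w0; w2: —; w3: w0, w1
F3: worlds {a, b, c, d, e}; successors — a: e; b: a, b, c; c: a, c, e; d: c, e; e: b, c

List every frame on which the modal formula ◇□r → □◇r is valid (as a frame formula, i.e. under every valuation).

Frame correspondent (Sahlqvist): ∀x ∀y ∀z (Rxy ∧ Rxz → ∃w (Ryw ∧ Rzw)) — i.e. convergence.
F1: fails — R31 and R30 but 1 and 0 have no common successor.
F2: ✓.
F3: fails — Rbb and Rba but b and a have no common successor.
Valid on: F2.

F2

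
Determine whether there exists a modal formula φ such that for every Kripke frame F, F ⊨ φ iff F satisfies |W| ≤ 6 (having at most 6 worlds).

Not modally definable

Any modally definable frame class is closed under disjoint unions.
Any modal formula valid on each of 7 disjoint one-world frames is valid on their disjoint union (validity is preserved under disjoint unions). Each one-world frame has |W|=1≤6, but the union has |W|=7.
Hence having at most 6 worlds is not modally definable.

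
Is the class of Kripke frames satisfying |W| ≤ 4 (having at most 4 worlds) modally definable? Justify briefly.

Modal frame validity is preserved under disjoint unions.
Any modal formula valid on each of 5 disjoint one-world frames is valid on their disjoint union (validity is preserved under disjoint unions). Each one-world frame has |W|=1≤4, but the union has |W|=5.
Hence having at most 4 worlds is not modally definable.

Not definable by any modal formula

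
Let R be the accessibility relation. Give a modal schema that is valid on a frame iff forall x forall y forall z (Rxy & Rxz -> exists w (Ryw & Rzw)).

This is convergence; the standard corresponding axiom is .2: ◇□p → □◇p.
Suppose ◇□p→□◇p is valid. Take Rxy, Rxz and set V(p)={w : Ryw}. Then □p at y so ◇□p at x, so □◇p at x, so ◇p at z, giving w with Rzw and Ryw.

◇□p → □◇p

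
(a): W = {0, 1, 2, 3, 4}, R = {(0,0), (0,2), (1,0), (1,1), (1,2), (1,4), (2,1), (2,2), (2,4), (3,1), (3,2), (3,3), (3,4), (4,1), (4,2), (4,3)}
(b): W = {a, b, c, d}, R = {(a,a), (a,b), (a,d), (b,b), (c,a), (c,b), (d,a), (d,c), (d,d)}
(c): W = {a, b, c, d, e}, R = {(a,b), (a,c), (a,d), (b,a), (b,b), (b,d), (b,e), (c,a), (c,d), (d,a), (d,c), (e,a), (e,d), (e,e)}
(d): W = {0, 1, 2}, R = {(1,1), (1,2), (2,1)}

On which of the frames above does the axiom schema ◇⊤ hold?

(a), (b), (c)

Frame correspondent (Sahlqvist): ∀x ∃y Rxy — i.e. seriality.
(a): satisfies the condition.
(b): satisfies the condition.
(c): satisfies the condition.
(d): fails — world 0 has no successor.
Valid on: (a), (b), (c).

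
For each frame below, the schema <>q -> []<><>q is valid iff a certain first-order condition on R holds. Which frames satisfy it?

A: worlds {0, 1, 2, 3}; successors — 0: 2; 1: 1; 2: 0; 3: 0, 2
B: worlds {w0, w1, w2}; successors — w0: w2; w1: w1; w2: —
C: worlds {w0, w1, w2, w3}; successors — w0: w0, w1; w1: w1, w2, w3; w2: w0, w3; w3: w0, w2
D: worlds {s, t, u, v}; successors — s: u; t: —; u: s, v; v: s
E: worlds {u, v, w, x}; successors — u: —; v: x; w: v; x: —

The schema corresponds to a generalized confluence (Geach) condition: forall x forall y forall z ((xRy & xRz) -> exists w (y = w & z R^2 w)).
A: fails — 3R0, 3R2 but no w with 0=w and 2R²w.
B: fails — w0Rw2, w0Rw2 but no w with w2=w and w2R²w.
C: fails — w1Rw2, w1Rw3 but no w with w2=w and w3R²w.
D: fails — uRs, uRv but no w with s=w and vR²w.
E: fails — vRx, vRx but no t with x=t and xR²t.

none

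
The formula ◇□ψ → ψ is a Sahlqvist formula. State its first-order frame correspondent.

symmetry

This schema is equivalent to the B axiom ψ → □◇ψ.
Its frame correspondent is symmetry — ∀x ∀y (Rxy → Ryx).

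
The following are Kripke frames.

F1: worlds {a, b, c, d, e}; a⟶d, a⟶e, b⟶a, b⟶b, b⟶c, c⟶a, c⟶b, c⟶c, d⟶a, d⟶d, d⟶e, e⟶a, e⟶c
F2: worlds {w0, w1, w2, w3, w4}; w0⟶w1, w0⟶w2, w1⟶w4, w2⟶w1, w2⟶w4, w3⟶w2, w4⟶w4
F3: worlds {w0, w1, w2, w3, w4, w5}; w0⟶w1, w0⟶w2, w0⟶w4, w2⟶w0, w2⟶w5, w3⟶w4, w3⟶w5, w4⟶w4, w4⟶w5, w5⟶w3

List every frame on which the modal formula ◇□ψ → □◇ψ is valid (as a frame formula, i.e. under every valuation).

Frame correspondent (Sahlqvist): ∀x ∀y ∀z (Rxy ∧ Rxz → ∃w (Ryw ∧ Rzw)) — i.e. convergence.
F1: fails — Rbc and Rba but c and a have no common successor.
F2: satisfies the condition.
F3: fails — Rw0w4 and Rw0w1 but w4 and w1 have no common successor.
Valid on: F2.

F2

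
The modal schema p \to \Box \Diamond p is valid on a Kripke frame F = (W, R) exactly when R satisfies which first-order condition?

symmetry: \forall x \forall y (Rxy \to Ryx)

Suppose p→□◇p is valid. Take Rxy and set V(p)={x}. Then p at x, so □◇p at x, so ◇p at y, so some z with Ryz has p; z=x, i.e. Ryx.
The converse is a direct semantic check.
So the correspondent is symmetry.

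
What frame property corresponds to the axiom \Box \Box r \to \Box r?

This is the C4 axiom.
Its frame correspondent is density — \forall x \forall y (Rxy \to \exists z (Rxz \wedge Rzy)).

Density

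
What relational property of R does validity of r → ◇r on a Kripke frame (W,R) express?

Replacing r by ¬r and contraposing gives the equivalent schema □r → r.
Suppose □r→r is valid. At any x set V(r)={w : Rxw}. Then □r holds at x, so r holds at x, i.e. Rxx.

reflexivity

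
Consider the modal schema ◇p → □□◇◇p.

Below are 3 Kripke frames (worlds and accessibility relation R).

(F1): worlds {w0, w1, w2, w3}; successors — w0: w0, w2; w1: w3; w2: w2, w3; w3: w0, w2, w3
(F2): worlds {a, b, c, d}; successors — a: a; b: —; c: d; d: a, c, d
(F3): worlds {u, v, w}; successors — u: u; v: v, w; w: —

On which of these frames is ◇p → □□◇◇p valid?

(F1)

This is the axiom for a generalized confluence (Geach) condition; its first-order frame correspondent is ∀x ∀y ∀z ((xRy ∧ xR²z) → ∃w (y = w ∧ zR²w)).
(F1): satisfies the condition.
(F2): fails — cRd, cR²a but no w with d=w and aR²w.
(F3): fails — vRv, vR²w but no t with v=t and wR²t.
Valid on: (F1).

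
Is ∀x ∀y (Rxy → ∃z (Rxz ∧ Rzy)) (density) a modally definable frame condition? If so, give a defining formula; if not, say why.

Yes: it is density, defined by the C4 schema □□r → □r.

Yes — defined by □□r → □r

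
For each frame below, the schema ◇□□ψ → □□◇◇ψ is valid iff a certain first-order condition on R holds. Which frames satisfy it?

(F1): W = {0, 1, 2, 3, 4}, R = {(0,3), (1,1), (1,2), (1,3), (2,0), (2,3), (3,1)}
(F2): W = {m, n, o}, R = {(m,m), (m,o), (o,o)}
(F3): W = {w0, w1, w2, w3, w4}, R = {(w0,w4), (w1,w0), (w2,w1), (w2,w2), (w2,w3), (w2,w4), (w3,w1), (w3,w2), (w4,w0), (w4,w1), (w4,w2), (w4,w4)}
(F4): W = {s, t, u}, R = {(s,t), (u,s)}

The schema corresponds to a generalized confluence (Geach) condition: ∀x ∀y ∀z ((xRy ∧ xR²z) → ∃w (yR²w ∧ zR²w)).
(F1): holds.
(F2): holds.
(F3): holds.
(F4): fails — uRs, uR²t but no w with sR²w and tR²w.
Valid on: (F1), (F2), (F3).

(F1), (F2), (F3)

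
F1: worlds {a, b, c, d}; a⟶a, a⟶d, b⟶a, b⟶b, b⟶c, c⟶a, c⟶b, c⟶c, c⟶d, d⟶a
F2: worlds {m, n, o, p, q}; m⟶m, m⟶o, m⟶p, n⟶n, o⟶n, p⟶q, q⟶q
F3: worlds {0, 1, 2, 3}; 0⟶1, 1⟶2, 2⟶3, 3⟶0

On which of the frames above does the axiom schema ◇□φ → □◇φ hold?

F1, F3

The schema corresponds to convergence: ∀x ∀y ∀z (Rxy ∧ Rxz → ∃w (Ryw ∧ Rzw)).
F1: holds.
F2: fails — Rmo and Rmm but o and m have no common successor.
F3: holds.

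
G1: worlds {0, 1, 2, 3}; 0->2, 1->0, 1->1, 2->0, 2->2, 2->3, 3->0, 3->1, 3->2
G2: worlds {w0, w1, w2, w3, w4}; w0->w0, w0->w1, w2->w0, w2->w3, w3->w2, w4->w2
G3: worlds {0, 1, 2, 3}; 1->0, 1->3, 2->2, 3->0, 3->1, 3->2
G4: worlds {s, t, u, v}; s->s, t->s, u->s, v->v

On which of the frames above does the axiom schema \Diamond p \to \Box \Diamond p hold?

G4

This is the axiom for the Euclidean property; its first-order frame correspondent is \forall x \forall y \forall z (Rxy \wedge Rxz \to Ryz).
G1: fails — R10 and R10 but not R00.
G2: fails — Rw0w1 and Rw0w1 but not Rw1w1.
G3: fails — R10 and R10 but not R00.
G4: ✓.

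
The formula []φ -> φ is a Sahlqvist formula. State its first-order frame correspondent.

Suppose □φ→φ is valid. At any x set V(φ)={w : Rxw}. Then □φ holds at x, so φ holds at x, i.e. Rxx.

reflexivity: forall x Rxx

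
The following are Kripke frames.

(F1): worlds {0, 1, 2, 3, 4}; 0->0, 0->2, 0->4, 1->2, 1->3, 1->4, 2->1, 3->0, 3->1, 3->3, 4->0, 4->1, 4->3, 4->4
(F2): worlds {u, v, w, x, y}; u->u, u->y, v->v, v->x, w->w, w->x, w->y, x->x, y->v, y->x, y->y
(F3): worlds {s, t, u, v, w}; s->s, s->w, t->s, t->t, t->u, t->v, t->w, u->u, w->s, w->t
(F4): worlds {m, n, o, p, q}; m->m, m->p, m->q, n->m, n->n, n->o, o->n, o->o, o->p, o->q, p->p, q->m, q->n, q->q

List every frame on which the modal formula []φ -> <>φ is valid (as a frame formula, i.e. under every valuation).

The schema corresponds to seriality: forall x exists y Rxy.
(F1): condition met.
(F2): condition met.
(F3): fails — world v has no successor.
(F4): condition met.
Valid on: (F1), (F2), (F4).

(F1), (F2), (F4)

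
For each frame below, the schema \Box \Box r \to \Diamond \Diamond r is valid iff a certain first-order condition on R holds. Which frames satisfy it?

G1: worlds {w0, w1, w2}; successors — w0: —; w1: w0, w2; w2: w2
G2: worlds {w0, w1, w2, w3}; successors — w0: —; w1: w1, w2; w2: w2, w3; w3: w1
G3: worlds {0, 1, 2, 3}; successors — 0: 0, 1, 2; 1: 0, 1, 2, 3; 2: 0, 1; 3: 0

The schema corresponds to a generalized confluence (Geach) condition: \forall x \exists w (x R^2 w \wedge x R^2 w).
G1: fails — at w0 but no w with w0R²w and w0R²w.
G2: fails — at w0 but no w with w0R²w and w0R²w.
G3: ✓.
Valid on: G3.

G3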